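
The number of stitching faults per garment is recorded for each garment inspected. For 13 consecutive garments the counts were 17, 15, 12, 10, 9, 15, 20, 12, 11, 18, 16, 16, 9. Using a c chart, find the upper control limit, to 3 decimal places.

c̄ = (17 + 15 + 12 + 10 + 9 + 15 + 20 + 12 + 11 + 18 + 16 + 16 + 9) / 13 = 180 / 13 = 13.8462
UCL = c̄ + 3√c̄ = 13.8462 + 3 × √13.8462 = 13.8462 + 3 × 3.7210 = 25.0093

25.009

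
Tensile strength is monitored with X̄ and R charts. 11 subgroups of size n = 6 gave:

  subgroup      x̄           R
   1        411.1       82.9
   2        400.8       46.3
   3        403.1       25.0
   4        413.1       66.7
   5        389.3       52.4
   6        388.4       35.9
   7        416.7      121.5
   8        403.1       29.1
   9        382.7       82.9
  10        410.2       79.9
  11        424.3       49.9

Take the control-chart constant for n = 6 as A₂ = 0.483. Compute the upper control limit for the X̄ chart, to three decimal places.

X̄̄ = (411.1 + 400.8 + 403.1 + 413.1 + 389.3 + 388.4 + 416.7 + 403.1 + 382.7 + 410.2 + 424.3) / 11 = 4442.8000 / 11 = 403.8909
R̄ = (82.9 + 46.3 + 25.0 + 66.7 + 52.4 + 35.9 + 121.5 + 29.1 + 82.9 + 79.9 + 49.9) / 11 = 672.5000 / 11 = 61.1364
UCL = X̄̄ + A₂·R̄ = 403.8909 + 0.483 × 61.1364 = 433.4198

433.420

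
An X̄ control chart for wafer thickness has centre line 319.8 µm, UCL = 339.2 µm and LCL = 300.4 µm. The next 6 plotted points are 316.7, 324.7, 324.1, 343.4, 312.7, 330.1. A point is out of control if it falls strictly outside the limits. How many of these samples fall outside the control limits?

Compare each point to [300.4, 339.2]: sample 4 = 343.4 > UCL.

1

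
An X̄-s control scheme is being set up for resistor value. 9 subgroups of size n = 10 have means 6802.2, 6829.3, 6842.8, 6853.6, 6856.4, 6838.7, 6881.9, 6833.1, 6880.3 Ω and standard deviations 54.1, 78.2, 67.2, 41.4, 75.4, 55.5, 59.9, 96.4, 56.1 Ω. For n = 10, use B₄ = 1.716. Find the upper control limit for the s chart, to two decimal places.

s̄ = (54.1 + 78.2 + 67.2 + 41.4 + 75.4 + 55.5 + 59.9 + 96.4 + 56.1) / 9 = 64.9111
UCL_s = B₄·s̄ = 1.716 × 64.9111 = 111.3875

111.39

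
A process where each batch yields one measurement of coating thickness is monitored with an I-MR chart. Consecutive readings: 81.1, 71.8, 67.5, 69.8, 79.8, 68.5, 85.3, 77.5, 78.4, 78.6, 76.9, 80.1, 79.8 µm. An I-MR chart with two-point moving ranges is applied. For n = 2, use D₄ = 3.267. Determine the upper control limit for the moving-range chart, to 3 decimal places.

Moving ranges: 9.3, 4.3, 2.3, 10.0, 11.3, 16.8, 7.8, 0.9, 0.2, 1.7, 3.2, 0.3; M̄R̄ = 68.1000 / 12 = 5.6750
UCL_MR = D₄·M̄R̄ = 3.267 × 5.6750 = 18.5402

18.540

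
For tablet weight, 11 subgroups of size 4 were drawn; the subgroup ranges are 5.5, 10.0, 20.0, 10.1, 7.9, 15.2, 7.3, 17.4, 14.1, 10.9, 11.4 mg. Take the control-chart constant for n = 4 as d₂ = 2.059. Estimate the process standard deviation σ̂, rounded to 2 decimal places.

R̄ = (5.5 + 10.0 + 20.0 + 10.1 + 7.9 + 15.2 + 7.3 + 17.4 + 14.1 + 10.9 + 11.4) / 11 = 11.8000
σ̂ = R̄ / d₂ = 11.8000 / 2.059 = 5.7309

5.73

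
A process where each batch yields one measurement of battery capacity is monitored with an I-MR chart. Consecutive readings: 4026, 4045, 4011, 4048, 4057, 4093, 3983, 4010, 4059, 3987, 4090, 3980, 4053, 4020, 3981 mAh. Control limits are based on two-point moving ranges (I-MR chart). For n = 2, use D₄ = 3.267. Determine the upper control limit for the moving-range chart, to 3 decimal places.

Moving ranges: 19, 34, 37, 9, 36, 110, 27, 49, 72, 103, 110, 73, 33, 39; M̄R̄ = 751.0000 / 14 = 53.6429
UCL_MR = D₄·M̄R̄ = 3.267 × 53.6429 = 175.2512

175.251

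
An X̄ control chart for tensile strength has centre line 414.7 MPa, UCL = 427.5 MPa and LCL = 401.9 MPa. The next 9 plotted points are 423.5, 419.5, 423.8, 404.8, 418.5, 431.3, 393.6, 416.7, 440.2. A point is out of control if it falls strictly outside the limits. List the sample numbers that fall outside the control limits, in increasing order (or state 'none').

Compare each point to [401.9, 427.5]: sample 6 = 431.3 > UCL; sample 7 = 393.6 < LCL; sample 9 = 440.2 > UCL.

6, 7, 9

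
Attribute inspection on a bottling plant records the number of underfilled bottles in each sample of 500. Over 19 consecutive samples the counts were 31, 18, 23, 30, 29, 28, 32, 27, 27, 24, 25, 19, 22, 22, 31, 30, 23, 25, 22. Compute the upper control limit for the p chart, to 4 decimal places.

0.0810

p̄ = Σdᵢ / (k·n) = 488 / (19 × 500) = 0.05137
UCL = p̄ + 3·√(p̄(1−p̄)/n) = 0.05137 + 3 × √(0.05137×0.94863/500) = 0.05137 + 3 × 0.00987 = 0.08098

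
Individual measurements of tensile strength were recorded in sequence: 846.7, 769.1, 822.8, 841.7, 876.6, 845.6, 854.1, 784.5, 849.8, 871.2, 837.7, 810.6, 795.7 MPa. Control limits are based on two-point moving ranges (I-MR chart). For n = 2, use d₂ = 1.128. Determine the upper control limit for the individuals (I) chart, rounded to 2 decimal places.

932.39

X̄ = (846.7 + 769.1 + 822.8 + 841.7 + 876.6 + 845.6 + 854.1 + 784.5 + 849.8 + 871.2 + 837.7 + 810.6 + 795.7) / 13 = 831.2385
Moving ranges: 77.6, 53.7, 18.9, 34.9, 31.0, 8.5, 69.6, 65.3, 21.4, 33.5, 27.1, 14.9; M̄R̄ = 456.4000 / 12 = 38.0333
UCL = X̄ + 3·M̄R̄/d₂ = 831.2385 + 3 × 38.0333 / 1.128 = 932.3909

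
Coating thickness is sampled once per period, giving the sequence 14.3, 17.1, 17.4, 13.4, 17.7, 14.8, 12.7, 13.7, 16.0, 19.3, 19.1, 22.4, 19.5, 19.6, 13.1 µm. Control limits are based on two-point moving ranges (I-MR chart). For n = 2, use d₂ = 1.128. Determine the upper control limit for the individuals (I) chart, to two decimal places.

23.51

X̄ = (14.3 + 17.1 + 17.4 + 13.4 + 17.7 + 14.8 + 12.7 + 13.7 + 16.0 + 19.3 + 19.1 + 22.4 + 19.5 + 19.6 + 13.1) / 15 = 16.6733
Moving ranges: 2.8, 0.3, 4.0, 4.3, 2.9, 2.1, 1.0, 2.3, 3.3, 0.2, 3.3, 2.9, 0.1, 6.5; M̄R̄ = 36.0000 / 14 = 2.5714
UCL = X̄ + 3·M̄R̄/d₂ = 16.6733 + 3 × 2.5714 / 1.128 = 23.5122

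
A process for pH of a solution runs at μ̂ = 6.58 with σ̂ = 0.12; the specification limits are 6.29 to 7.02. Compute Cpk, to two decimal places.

0.81

Cpu = (USL − μ̂) / (3σ̂) = (7.02 − 6.58) / (3 × 0.12) = 1.2222; Cpl = (μ̂ − LSL) / (3σ̂) = (6.58 − 6.29) / (3 × 0.12) = 0.8056; Cpk = min(Cpu, Cpl) = 0.8056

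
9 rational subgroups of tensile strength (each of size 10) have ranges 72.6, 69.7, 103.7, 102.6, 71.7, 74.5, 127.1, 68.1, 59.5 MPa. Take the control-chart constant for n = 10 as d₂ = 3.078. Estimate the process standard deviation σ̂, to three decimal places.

27.056

R̄ = (72.6 + 69.7 + 103.7 + 102.6 + 71.7 + 74.5 + 127.1 + 68.1 + 59.5) / 9 = 83.2778
σ̂ = R̄ / d₂ = 83.2778 / 3.078 = 27.0558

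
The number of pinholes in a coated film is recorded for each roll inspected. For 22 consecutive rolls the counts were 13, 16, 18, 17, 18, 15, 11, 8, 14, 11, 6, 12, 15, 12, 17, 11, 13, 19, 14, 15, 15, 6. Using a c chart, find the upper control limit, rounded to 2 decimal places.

c̄ = (13 + 16 + 18 + 17 + 18 + 15 + 11 + 8 + 14 + 11 + 6 + 12 + 15 + 12 + 17 + 11 + 13 + 19 + 14 + 15 + 15 + 6) / 22 = 296 / 22 = 13.4545
UCL = c̄ + 3√c̄ = 13.4545 + 3 × √13.4545 = 13.4545 + 3 × 3.6680 = 24.4587

24.46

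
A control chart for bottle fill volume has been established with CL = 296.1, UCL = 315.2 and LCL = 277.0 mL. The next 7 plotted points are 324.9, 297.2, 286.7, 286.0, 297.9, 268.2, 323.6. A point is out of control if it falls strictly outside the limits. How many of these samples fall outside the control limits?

Compare each point to [277.0, 315.2]: sample 1 = 324.9 > UCL; sample 6 = 268.2 < LCL; sample 7 = 323.6 > UCL.

3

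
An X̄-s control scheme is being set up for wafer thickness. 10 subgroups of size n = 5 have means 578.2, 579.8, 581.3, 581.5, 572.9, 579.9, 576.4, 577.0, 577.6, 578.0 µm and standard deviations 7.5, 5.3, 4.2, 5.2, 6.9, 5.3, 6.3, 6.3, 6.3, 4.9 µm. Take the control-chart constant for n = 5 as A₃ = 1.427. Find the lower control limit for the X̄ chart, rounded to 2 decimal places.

569.95

X̄̄ = (578.2 + 579.8 + 581.3 + 581.5 + 572.9 + 579.9 + 576.4 + 577.0 + 577.6 + 578.0) / 10 = 578.2600
s̄ = (7.5 + 5.3 + 4.2 + 5.2 + 6.9 + 5.3 + 6.3 + 6.3 + 6.3 + 4.9) / 10 = 5.8200
LCL = X̄̄ − A₃·s̄ = 578.2600 − 1.427 × 5.8200 = 569.9549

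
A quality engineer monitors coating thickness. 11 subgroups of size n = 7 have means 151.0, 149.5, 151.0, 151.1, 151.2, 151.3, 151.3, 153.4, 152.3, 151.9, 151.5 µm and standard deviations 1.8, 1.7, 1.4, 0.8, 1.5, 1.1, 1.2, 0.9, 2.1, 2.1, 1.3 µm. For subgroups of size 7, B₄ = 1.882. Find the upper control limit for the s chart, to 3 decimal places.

s̄ = (1.8 + 1.7 + 1.4 + 0.8 + 1.5 + 1.1 + 1.2 + 0.9 + 2.1 + 2.1 + 1.3) / 11 = 1.4455
UCL_s = B₄·s̄ = 1.882 × 1.4455 = 2.7203

2.720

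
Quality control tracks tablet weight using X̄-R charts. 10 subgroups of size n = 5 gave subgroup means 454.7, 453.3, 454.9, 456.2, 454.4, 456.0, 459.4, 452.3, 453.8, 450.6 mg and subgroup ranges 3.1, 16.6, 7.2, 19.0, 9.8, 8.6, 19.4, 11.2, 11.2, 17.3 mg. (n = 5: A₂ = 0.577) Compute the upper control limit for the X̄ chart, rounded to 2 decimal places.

X̄̄ = (454.7 + 453.3 + 454.9 + 456.2 + 454.4 + 456.0 + 459.4 + 452.3 + 453.8 + 450.6) / 10 = 4545.6000 / 10 = 454.5600
R̄ = (3.1 + 16.6 + 7.2 + 19.0 + 9.8 + 8.6 + 19.4 + 11.2 + 11.2 + 17.3) / 10 = 123.4000 / 10 = 12.3400
UCL = X̄̄ + A₂·R̄ = 454.5600 + 0.577 × 12.3400 = 461.6802

461.68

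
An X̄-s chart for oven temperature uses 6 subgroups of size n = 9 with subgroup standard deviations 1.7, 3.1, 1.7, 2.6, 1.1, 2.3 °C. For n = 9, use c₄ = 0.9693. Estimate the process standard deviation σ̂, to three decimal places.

2.149

s̄ = (1.7 + 3.1 + 1.7 + 2.6 + 1.1 + 2.3) / 6 = 2.0833
σ̂ = s̄ / c₄ = 2.0833 / 0.9693 = 2.1493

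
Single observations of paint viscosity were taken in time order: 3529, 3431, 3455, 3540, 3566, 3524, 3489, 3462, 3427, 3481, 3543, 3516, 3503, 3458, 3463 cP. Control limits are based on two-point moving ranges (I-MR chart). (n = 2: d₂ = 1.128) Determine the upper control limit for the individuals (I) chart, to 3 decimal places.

3602.269

X̄ = (3529 + 3431 + 3455 + 3540 + 3566 + 3524 + 3489 + 3462 + 3427 + 3481 + 3543 + 3516 + 3503 + 3458 + 3463) / 15 = 3492.4667
Moving ranges: 98, 24, 85, 26, 42, 35, 27, 35, 54, 62, 27, 13, 45, 5; M̄R̄ = 578.0000 / 14 = 41.2857
UCL = X̄ + 3·M̄R̄/d₂ = 3492.4667 + 3 × 41.2857 / 1.128 = 3602.2691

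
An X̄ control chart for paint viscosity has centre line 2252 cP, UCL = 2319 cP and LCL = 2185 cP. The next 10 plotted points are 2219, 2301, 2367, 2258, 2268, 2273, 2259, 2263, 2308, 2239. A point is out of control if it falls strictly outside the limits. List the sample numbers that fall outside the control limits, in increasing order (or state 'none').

3

Compare each point to [2185, 2319]: sample 3 = 2367 > UCL.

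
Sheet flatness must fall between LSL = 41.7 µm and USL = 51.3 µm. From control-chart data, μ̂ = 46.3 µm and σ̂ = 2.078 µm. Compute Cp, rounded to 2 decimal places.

0.77

Cp = (USL − LSL) / (6σ̂) = (51.3 − 41.7) / (6 × 2.078) = 9.6000 / 12.4680 = 0.7700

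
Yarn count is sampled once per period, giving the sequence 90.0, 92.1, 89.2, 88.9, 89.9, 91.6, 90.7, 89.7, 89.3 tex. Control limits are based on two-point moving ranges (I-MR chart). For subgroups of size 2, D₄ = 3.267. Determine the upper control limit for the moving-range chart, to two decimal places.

Moving ranges: 2.1, 2.9, 0.3, 1.0, 1.7, 0.9, 1.0, 0.4; M̄R̄ = 10.3000 / 8 = 1.2875
UCL_MR = D₄·M̄R̄ = 3.267 × 1.2875 = 4.2063

4.21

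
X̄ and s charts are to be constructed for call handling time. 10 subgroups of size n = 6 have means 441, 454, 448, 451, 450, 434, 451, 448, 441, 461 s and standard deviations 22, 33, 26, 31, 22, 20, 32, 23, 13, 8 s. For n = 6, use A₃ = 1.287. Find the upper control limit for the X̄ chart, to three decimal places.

X̄̄ = (441 + 454 + 448 + 451 + 450 + 434 + 451 + 448 + 441 + 461) / 10 = 447.9000
s̄ = (22 + 33 + 26 + 31 + 22 + 20 + 32 + 23 + 13 + 8) / 10 = 23.0000
UCL = X̄̄ + A₃·s̄ = 447.9000 + 1.287 × 23.0000 = 477.5010

477.501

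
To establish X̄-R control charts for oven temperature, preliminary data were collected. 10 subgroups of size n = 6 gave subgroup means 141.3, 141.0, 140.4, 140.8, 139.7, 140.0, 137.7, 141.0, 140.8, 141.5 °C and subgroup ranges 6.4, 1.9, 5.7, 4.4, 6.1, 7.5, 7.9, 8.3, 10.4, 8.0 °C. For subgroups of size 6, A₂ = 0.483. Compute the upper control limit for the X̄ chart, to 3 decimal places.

143.637

X̄̄ = (141.3 + 141.0 + 140.4 + 140.8 + 139.7 + 140.0 + 137.7 + 141.0 + 140.8 + 141.5) / 10 = 1404.2000 / 10 = 140.4200
R̄ = (6.4 + 1.9 + 5.7 + 4.4 + 6.1 + 7.5 + 7.9 + 8.3 + 10.4 + 8.0) / 10 = 66.6000 / 10 = 6.6600
UCL = X̄̄ + A₂·R̄ = 140.4200 + 0.483 × 6.6600 = 143.6368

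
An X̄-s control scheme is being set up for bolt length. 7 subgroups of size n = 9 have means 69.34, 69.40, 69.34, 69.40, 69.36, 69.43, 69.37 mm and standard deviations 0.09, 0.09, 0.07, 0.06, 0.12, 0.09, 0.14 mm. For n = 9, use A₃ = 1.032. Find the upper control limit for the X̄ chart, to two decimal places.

X̄̄ = (69.34 + 69.40 + 69.34 + 69.40 + 69.36 + 69.43 + 69.37) / 7 = 69.3771
s̄ = (0.09 + 0.09 + 0.07 + 0.06 + 0.12 + 0.09 + 0.14) / 7 = 0.0943
UCL = X̄̄ + A₃·s̄ = 69.3771 + 1.032 × 0.0943 = 69.4744

69.47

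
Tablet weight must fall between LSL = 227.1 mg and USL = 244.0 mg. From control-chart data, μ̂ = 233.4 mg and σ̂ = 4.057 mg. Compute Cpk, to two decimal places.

Cpu = (USL − μ̂) / (3σ̂) = (244.0 − 233.4) / (3 × 4.057) = 0.8709; Cpl = (μ̂ − LSL) / (3σ̂) = (233.4 − 227.1) / (3 × 4.057) = 0.5176; Cpk = min(Cpu, Cpl) = 0.5176

0.52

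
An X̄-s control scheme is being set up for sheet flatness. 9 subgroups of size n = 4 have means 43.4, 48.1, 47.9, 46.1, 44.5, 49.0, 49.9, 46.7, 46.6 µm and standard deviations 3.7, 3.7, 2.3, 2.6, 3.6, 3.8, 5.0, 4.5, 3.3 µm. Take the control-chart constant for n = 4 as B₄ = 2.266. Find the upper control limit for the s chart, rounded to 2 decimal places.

s̄ = (3.7 + 3.7 + 2.3 + 2.6 + 3.6 + 3.8 + 5.0 + 4.5 + 3.3) / 9 = 3.6111
UCL_s = B₄·s̄ = 2.266 × 3.6111 = 8.1828

8.18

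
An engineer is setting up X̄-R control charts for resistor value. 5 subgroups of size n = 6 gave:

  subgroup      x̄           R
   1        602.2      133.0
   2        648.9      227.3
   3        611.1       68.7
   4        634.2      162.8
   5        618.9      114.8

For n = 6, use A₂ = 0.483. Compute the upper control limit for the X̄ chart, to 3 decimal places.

X̄̄ = (602.2 + 648.9 + 611.1 + 634.2 + 618.9) / 5 = 3115.3000 / 5 = 623.0600
R̄ = (133.0 + 227.3 + 68.7 + 162.8 + 114.8) / 5 = 706.6000 / 5 = 141.3200
UCL = X̄̄ + A₂·R̄ = 623.0600 + 0.483 × 141.3200 = 691.3176

691.318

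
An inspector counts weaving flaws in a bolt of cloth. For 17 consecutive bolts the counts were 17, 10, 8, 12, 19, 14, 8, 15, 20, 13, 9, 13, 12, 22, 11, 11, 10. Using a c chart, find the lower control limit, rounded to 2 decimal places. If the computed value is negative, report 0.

c̄ = (17 + 10 + 8 + 12 + 19 + 14 + 8 + 15 + 20 + 13 + 9 + 13 + 12 + 22 + 11 + 11 + 10) / 17 = 224 / 17 = 13.1765
LCL = c̄ − 3√c̄ = 13.1765 − 3 × 3.6299 = 2.2866

2.29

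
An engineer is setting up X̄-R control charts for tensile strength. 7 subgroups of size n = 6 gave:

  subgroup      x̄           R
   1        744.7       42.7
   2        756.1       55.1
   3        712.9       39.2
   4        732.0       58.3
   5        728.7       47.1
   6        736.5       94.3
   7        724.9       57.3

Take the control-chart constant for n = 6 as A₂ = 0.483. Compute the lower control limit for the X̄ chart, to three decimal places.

706.500

X̄̄ = (744.7 + 756.1 + 712.9 + 732.0 + 728.7 + 736.5 + 724.9) / 7 = 5135.8000 / 7 = 733.6857
R̄ = (42.7 + 55.1 + 39.2 + 58.3 + 47.1 + 94.3 + 57.3) / 7 = 394.0000 / 7 = 56.2857
LCL = X̄̄ − A₂·R̄ = 733.6857 − 0.483 × 56.2857 = 706.4997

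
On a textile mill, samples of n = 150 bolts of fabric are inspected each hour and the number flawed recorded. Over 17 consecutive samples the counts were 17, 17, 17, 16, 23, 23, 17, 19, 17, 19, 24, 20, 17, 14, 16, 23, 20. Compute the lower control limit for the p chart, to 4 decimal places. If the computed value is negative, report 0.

p̄ = Σdᵢ / (k·n) = 319 / (17 × 150) = 0.12510
LCL = p̄ − 3·√(p̄(1−p̄)/n) = 0.12510 − 3 × 0.02701 = 0.04406

0.0441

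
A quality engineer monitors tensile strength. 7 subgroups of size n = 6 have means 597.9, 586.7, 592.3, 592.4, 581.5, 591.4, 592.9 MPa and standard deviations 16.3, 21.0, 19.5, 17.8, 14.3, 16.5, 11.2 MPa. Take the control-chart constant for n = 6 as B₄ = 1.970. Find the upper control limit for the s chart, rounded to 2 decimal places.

32.81

s̄ = (16.3 + 21.0 + 19.5 + 17.8 + 14.3 + 16.5 + 11.2) / 7 = 16.6571
UCL_s = B₄·s̄ = 1.970 × 16.6571 = 32.8146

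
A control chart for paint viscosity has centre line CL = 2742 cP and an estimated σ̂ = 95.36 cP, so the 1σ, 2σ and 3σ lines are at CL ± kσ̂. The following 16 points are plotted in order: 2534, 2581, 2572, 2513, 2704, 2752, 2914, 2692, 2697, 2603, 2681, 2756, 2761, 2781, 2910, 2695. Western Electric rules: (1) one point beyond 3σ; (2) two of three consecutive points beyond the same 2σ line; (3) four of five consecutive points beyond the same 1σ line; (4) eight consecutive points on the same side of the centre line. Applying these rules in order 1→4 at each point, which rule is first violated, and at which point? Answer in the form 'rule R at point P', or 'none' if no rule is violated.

Zone of each point (C = within 1σ̂, B = 1σ̂–2σ̂, A = 2σ̂–3σ̂, * = beyond 3σ̂; sign = side of CL): 1:-A, 2:-B, 3:-B, 4:-A, 5:-C, 6:+C, 7:+B, 8:-C, 9:-C, 10:-B, 11:-C, 12:+C, 13:+C, 14:+C, 15:+B, 16:-C
Rule 3 (four of five consecutive points beyond the same 1σ limit) is satisfied at point 4.

rule 3 at point 4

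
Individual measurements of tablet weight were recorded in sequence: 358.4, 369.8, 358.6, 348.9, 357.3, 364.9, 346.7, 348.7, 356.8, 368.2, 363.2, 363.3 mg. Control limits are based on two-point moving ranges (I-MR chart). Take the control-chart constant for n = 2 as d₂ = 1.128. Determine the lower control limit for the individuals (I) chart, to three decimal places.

X̄ = (358.4 + 369.8 + 358.6 + 348.9 + 357.3 + 364.9 + 346.7 + 348.7 + 356.8 + 368.2 + 363.2 + 363.3) / 12 = 358.7333
Moving ranges: 11.4, 11.2, 9.7, 8.4, 7.6, 18.2, 2.0, 8.1, 11.4, 5.0, 0.1; M̄R̄ = 93.1000 / 11 = 8.4636
LCL = X̄ − 3·M̄R̄/d₂ = 358.7333 − 3 × 8.4636 / 1.128 = 336.2237

336.224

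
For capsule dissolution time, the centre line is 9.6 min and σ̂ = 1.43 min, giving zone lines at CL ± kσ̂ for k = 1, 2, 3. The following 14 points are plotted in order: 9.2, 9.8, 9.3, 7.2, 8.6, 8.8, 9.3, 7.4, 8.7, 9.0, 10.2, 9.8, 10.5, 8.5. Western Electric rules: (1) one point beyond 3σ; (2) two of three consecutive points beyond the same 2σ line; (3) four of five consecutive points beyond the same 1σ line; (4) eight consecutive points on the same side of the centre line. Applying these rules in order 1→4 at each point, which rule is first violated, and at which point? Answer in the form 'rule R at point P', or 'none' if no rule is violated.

rule 4 at point 10

Zone of each point (C = within 1σ̂, B = 1σ̂–2σ̂, A = 2σ̂–3σ̂, * = beyond 3σ̂; sign = side of CL): 1:-C, 2:+C, 3:-C, 4:-B, 5:-C, 6:-C, 7:-C, 8:-B, 9:-C, 10:-C, 11:+C, 12:+C, 13:+C, 14:-C
Rule 4 (eight consecutive points on the same side of the centre line) is satisfied at point 10.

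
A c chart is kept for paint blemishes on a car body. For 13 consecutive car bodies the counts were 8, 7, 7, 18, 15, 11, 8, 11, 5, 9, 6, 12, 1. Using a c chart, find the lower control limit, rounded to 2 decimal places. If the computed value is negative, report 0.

0.04

c̄ = (8 + 7 + 7 + 18 + 15 + 11 + 8 + 11 + 5 + 9 + 6 + 12 + 1) / 13 = 118 / 13 = 9.0769
LCL = c̄ − 3√c̄ = 9.0769 − 3 × 3.0128 = 0.0385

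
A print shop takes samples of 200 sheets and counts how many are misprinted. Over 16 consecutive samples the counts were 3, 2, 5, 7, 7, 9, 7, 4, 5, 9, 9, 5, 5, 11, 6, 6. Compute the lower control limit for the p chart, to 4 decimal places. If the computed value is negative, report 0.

0.0000

p̄ = Σdᵢ / (k·n) = 100 / (16 × 200) = 0.03125
LCL = p̄ − 3·√(p̄(1−p̄)/n) = 0.03125 − 3 × 0.01230 = -0.00566 → 0 (negative, so LCL = 0)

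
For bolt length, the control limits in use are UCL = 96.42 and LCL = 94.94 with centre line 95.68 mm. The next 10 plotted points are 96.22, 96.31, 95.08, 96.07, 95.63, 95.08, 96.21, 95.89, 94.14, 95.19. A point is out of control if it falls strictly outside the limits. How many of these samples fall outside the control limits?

1

Compare each point to [94.94, 96.42]: sample 9 = 94.14 < LCL.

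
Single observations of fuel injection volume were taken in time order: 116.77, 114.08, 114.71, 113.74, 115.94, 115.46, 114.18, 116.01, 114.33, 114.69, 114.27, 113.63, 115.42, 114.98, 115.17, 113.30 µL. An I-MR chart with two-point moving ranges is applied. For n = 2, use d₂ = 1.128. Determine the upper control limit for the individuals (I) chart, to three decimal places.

X̄ = (116.77 + 114.08 + 114.71 + 113.74 + 115.94 + 115.46 + 114.18 + 116.01 + 114.33 + 114.69 + 114.27 + 113.63 + 115.42 + 114.98 + 115.17 + 113.30) / 16 = 114.7925
Moving ranges: 2.69, 0.63, 0.97, 2.20, 0.48, 1.28, 1.83, 1.68, 0.36, 0.42, 0.64, 1.79, 0.44, 0.19, 1.87; M̄R̄ = 17.4700 / 15 = 1.1647
UCL = X̄ + 3·M̄R̄/d₂ = 114.7925 + 3 × 1.1647 / 1.128 = 117.8900

117.890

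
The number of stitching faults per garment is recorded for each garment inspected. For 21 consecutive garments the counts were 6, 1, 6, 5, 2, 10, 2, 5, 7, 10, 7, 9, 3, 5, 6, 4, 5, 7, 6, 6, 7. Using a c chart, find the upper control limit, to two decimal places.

12.81

c̄ = (6 + 1 + 6 + 5 + 2 + 10 + 2 + 5 + 7 + 10 + 7 + 9 + 3 + 5 + 6 + 4 + 5 + 7 + 6 + 6 + 7) / 21 = 119 / 21 = 5.6667
UCL = c̄ + 3√c̄ = 5.6667 + 3 × √5.6667 = 5.6667 + 3 × 2.3805 = 12.8081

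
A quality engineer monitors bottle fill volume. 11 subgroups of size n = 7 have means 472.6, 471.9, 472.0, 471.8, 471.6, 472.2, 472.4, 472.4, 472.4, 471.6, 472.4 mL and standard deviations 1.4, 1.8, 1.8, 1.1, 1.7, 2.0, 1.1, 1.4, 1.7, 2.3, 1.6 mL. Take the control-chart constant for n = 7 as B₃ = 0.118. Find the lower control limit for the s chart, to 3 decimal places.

s̄ = (1.4 + 1.8 + 1.8 + 1.1 + 1.7 + 2.0 + 1.1 + 1.4 + 1.7 + 2.3 + 1.6) / 11 = 1.6273
LCL_s = B₃·s̄ = 0.118 × 1.6273 = 0.1920

0.192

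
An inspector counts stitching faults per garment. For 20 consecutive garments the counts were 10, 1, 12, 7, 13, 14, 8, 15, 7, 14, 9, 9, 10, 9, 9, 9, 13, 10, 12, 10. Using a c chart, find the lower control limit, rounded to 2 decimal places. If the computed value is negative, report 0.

0.54

c̄ = (10 + 1 + 12 + 7 + 13 + 14 + 8 + 15 + 7 + 14 + 9 + 9 + 10 + 9 + 9 + 9 + 13 + 10 + 12 + 10) / 20 = 201 / 20 = 10.0500
LCL = c̄ − 3√c̄ = 10.0500 − 3 × 3.1702 = 0.5395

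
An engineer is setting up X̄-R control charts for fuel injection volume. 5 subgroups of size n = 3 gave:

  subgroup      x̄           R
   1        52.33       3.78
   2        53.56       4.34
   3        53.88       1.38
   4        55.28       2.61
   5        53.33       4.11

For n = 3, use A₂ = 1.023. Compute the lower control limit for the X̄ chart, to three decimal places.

50.357

X̄̄ = (52.33 + 53.56 + 53.88 + 55.28 + 53.33) / 5 = 268.3800 / 5 = 53.6760
R̄ = (3.78 + 4.34 + 1.38 + 2.61 + 4.11) / 5 = 16.2200 / 5 = 3.2440
LCL = X̄̄ − A₂·R̄ = 53.6760 − 1.023 × 3.2440 = 50.3574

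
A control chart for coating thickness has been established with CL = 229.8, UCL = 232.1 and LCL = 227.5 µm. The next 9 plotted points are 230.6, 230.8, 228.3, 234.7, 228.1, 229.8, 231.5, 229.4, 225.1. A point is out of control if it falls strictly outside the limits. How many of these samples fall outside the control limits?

2

Compare each point to [227.5, 232.1]: sample 4 = 234.7 > UCL; sample 9 = 225.1 < LCL.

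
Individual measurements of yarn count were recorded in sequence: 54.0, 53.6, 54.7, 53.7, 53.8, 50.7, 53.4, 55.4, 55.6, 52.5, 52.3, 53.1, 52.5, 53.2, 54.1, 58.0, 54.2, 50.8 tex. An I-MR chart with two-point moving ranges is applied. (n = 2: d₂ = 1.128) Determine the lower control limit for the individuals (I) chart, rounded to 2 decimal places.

49.26

X̄ = (54.0 + 53.6 + 54.7 + 53.7 + 53.8 + 50.7 + 53.4 + 55.4 + 55.6 + 52.5 + 52.3 + 53.1 + 52.5 + 53.2 + 54.1 + 58.0 + 54.2 + 50.8) / 18 = 53.6444
Moving ranges: 0.4, 1.1, 1.0, 0.1, 3.1, 2.7, 2.0, 0.2, 3.1, 0.2, 0.8, 0.6, 0.7, 0.9, 3.9, 3.8, 3.4; M̄R̄ = 28.0000 / 17 = 1.6471
LCL = X̄ − 3·M̄R̄/d₂ = 53.6444 − 3 × 1.6471 / 1.128 = 49.2640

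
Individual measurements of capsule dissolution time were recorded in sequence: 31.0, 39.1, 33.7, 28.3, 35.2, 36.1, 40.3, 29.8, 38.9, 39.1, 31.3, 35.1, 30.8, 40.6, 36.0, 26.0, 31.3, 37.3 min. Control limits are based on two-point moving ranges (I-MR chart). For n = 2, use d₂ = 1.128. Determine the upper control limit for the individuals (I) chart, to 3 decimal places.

50.443

X̄ = (31.0 + 39.1 + 33.7 + 28.3 + 35.2 + 36.1 + 40.3 + 29.8 + 38.9 + 39.1 + 31.3 + 35.1 + 30.8 + 40.6 + 36.0 + 26.0 + 31.3 + 37.3) / 18 = 34.4389
Moving ranges: 8.1, 5.4, 5.4, 6.9, 0.9, 4.2, 10.5, 9.1, 0.2, 7.8, 3.8, 4.3, 9.8, 4.6, 10.0, 5.3, 6.0; M̄R̄ = 102.3000 / 17 = 6.0176
UCL = X̄ + 3·M̄R̄/d₂ = 34.4389 + 3 × 6.0176 / 1.128 = 50.4433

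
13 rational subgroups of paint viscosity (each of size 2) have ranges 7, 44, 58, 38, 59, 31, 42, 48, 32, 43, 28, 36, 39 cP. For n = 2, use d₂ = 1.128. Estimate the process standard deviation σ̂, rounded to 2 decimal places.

34.44

R̄ = (7 + 44 + 58 + 38 + 59 + 31 + 42 + 48 + 32 + 43 + 28 + 36 + 39) / 13 = 38.8462
σ̂ = R̄ / d₂ = 38.8462 / 1.128 = 34.4381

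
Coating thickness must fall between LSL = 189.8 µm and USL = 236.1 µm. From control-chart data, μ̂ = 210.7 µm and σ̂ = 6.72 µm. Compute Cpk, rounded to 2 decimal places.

Cpu = (USL − μ̂) / (3σ̂) = (236.1 − 210.7) / (3 × 6.72) = 1.2599; Cpl = (μ̂ − LSL) / (3σ̂) = (210.7 − 189.8) / (3 × 6.72) = 1.0367; Cpk = min(Cpu, Cpl) = 1.0367

1.04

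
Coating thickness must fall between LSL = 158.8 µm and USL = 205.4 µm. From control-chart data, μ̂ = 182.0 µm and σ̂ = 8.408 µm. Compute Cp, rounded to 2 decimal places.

0.92

Cp = (USL − LSL) / (6σ̂) = (205.4 − 158.8) / (6 × 8.408) = 46.6000 / 50.4480 = 0.9237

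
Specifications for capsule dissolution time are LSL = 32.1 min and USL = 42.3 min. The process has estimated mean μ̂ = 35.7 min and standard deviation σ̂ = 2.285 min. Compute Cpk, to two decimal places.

0.53

Cpu = (USL − μ̂) / (3σ̂) = (42.3 − 35.7) / (3 × 2.285) = 0.9628; Cpl = (μ̂ − LSL) / (3σ̂) = (35.7 − 32.1) / (3 × 2.285) = 0.5252; Cpk = min(Cpu, Cpl) = 0.5252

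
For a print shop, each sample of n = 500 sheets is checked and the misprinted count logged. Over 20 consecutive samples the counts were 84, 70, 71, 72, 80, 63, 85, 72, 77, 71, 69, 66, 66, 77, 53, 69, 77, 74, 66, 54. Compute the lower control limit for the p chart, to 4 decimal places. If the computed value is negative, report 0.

0.0948

p̄ = Σdᵢ / (k·n) = 1416 / (20 × 500) = 0.14160
LCL = p̄ − 3·√(p̄(1−p̄)/n) = 0.14160 − 3 × 0.01559 = 0.09483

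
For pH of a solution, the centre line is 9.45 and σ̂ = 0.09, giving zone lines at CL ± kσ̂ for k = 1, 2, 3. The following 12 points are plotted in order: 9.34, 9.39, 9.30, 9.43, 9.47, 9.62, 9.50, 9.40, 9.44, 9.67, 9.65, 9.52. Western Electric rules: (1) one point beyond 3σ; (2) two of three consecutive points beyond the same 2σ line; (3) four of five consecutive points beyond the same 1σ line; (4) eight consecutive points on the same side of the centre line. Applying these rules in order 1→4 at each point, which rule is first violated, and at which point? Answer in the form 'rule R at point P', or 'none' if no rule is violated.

Zone of each point (C = within 1σ̂, B = 1σ̂–2σ̂, A = 2σ̂–3σ̂, * = beyond 3σ̂; sign = side of CL): 1:-B, 2:-C, 3:-B, 4:-C, 5:+C, 6:+B, 7:+C, 8:-C, 9:-C, 10:+A, 11:+A, 12:+C
Rule 2 (two of three consecutive points beyond the same 2σ limit) is satisfied at point 11.

rule 2 at point 11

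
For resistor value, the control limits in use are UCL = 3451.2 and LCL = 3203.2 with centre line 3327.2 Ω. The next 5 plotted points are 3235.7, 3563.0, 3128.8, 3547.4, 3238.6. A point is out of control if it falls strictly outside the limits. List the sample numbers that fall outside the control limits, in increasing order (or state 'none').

2, 3, 4

Compare each point to [3203.2, 3451.2]: sample 2 = 3563.0 > UCL; sample 3 = 3128.8 < LCL; sample 4 = 3547.4 > UCL.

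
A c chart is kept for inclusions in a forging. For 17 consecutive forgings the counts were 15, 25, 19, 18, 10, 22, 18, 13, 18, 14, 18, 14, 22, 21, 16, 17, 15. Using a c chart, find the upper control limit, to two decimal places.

29.85

c̄ = (15 + 25 + 19 + 18 + 10 + 22 + 18 + 13 + 18 + 14 + 18 + 14 + 22 + 21 + 16 + 17 + 15) / 17 = 295 / 17 = 17.3529
UCL = c̄ + 3√c̄ = 17.3529 + 3 × √17.3529 = 17.3529 + 3 × 4.1657 = 29.8500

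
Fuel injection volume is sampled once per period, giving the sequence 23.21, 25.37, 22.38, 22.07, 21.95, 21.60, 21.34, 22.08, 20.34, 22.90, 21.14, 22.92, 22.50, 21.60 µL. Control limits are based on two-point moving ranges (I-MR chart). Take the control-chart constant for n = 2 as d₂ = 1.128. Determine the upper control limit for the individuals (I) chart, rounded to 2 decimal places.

X̄ = (23.21 + 25.37 + 22.38 + 22.07 + 21.95 + 21.60 + 21.34 + 22.08 + 20.34 + 22.90 + 21.14 + 22.92 + 22.50 + 21.60) / 14 = 22.2429
Moving ranges: 2.16, 2.99, 0.31, 0.12, 0.35, 0.26, 0.74, 1.74, 2.56, 1.76, 1.78, 0.42, 0.90; M̄R̄ = 16.0900 / 13 = 1.2377
UCL = X̄ + 3·M̄R̄/d₂ = 22.2429 + 3 × 1.2377 / 1.128 = 25.5346

25.53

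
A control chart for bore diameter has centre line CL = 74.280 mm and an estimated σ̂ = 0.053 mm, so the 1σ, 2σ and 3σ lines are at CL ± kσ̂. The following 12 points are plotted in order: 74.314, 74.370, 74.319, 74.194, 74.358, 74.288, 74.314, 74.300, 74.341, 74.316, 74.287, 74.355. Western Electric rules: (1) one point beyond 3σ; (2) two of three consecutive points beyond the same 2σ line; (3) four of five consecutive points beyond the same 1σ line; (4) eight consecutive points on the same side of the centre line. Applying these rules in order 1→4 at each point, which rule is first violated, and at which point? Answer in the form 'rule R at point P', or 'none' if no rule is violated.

rule 4 at point 12

Zone of each point (C = within 1σ̂, B = 1σ̂–2σ̂, A = 2σ̂–3σ̂, * = beyond 3σ̂; sign = side of CL): 1:+C, 2:+B, 3:+C, 4:-B, 5:+B, 6:+C, 7:+C, 8:+C, 9:+B, 10:+C, 11:+C, 12:+B
Rule 4 (eight consecutive points on the same side of the centre line) is satisfied at point 12.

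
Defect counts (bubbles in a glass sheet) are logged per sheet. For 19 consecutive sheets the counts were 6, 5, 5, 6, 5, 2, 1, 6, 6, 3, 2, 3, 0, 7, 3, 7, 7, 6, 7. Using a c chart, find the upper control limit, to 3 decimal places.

c̄ = (6 + 5 + 5 + 6 + 5 + 2 + 1 + 6 + 6 + 3 + 2 + 3 + 0 + 7 + 3 + 7 + 7 + 6 + 7) / 19 = 87 / 19 = 4.5789
UCL = c̄ + 3√c̄ = 4.5789 + 3 × √4.5789 = 4.5789 + 3 × 2.1398 = 10.9985

10.998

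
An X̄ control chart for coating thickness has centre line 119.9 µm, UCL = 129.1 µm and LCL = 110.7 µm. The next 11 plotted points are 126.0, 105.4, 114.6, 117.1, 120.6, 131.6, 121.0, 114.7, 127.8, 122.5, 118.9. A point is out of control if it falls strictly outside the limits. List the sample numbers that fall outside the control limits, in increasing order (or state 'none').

2, 6

Compare each point to [110.7, 129.1]: sample 2 = 105.4 < LCL; sample 6 = 131.6 > UCL.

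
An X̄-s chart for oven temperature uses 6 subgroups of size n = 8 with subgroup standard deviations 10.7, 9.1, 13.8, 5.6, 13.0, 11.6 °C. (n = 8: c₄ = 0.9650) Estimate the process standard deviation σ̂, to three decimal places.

11.019

s̄ = (10.7 + 9.1 + 13.8 + 5.6 + 13.0 + 11.6) / 6 = 10.6333
σ̂ = s̄ / c₄ = 10.6333 / 0.9650 = 11.0190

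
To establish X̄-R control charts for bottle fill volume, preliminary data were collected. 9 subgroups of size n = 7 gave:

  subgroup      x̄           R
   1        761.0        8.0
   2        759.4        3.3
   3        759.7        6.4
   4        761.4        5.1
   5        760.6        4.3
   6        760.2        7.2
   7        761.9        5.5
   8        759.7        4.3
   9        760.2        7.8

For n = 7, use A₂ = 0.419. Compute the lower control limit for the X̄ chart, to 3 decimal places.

758.039

X̄̄ = (761.0 + 759.4 + 759.7 + 761.4 + 760.6 + 760.2 + 761.9 + 759.7 + 760.2) / 9 = 6844.1000 / 9 = 760.4556
R̄ = (8.0 + 3.3 + 6.4 + 5.1 + 4.3 + 7.2 + 5.5 + 4.3 + 7.8) / 9 = 51.9000 / 9 = 5.7667
LCL = X̄̄ − A₂·R̄ = 760.4556 − 0.419 × 5.7667 = 758.0393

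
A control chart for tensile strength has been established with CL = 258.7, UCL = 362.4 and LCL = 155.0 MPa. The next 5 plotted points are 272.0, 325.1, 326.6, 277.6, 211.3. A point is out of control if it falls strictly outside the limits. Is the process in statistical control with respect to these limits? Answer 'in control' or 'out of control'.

All 5 points lie within [155.0, 362.4].

in control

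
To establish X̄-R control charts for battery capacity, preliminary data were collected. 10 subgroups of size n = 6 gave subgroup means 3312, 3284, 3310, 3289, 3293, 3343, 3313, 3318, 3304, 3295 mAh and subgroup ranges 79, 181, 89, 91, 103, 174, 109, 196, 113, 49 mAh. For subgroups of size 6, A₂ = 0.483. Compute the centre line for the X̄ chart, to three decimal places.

X̄̄ = (3312 + 3284 + 3310 + 3289 + 3293 + 3343 + 3313 + 3318 + 3304 + 3295) / 10 = 33061.0000 / 10 = 3306.1000
CL = X̄̄ = 3306.1000

3306.100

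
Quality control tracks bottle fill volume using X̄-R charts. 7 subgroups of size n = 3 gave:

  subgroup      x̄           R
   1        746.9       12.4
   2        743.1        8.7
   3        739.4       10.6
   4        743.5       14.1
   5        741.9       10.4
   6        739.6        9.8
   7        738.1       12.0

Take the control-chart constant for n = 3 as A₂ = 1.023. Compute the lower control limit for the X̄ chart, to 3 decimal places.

730.387

X̄̄ = (746.9 + 743.1 + 739.4 + 743.5 + 741.9 + 739.6 + 738.1) / 7 = 5192.5000 / 7 = 741.7857
R̄ = (12.4 + 8.7 + 10.6 + 14.1 + 10.4 + 9.8 + 12.0) / 7 = 78.0000 / 7 = 11.1429
LCL = X̄̄ − A₂·R̄ = 741.7857 − 1.023 × 11.1429 = 730.3866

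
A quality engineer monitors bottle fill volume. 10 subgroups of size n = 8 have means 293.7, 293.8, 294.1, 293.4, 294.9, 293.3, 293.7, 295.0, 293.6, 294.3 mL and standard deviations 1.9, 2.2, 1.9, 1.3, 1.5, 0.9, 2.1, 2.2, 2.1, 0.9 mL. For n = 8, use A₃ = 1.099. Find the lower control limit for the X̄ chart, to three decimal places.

292.112

X̄̄ = (293.7 + 293.8 + 294.1 + 293.4 + 294.9 + 293.3 + 293.7 + 295.0 + 293.6 + 294.3) / 10 = 293.9800
s̄ = (1.9 + 2.2 + 1.9 + 1.3 + 1.5 + 0.9 + 2.1 + 2.2 + 2.1 + 0.9) / 10 = 1.7000
LCL = X̄̄ − A₃·s̄ = 293.9800 − 1.099 × 1.7000 = 292.1117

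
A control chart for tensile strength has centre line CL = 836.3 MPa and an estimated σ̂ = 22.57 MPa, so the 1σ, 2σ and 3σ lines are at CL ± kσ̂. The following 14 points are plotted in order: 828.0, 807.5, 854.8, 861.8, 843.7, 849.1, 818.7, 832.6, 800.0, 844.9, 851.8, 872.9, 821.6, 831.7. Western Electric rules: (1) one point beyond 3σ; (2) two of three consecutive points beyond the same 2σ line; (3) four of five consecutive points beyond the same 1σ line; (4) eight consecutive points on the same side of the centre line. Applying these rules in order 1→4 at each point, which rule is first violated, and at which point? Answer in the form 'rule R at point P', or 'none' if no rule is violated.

none

Zone of each point (C = within 1σ̂, B = 1σ̂–2σ̂, A = 2σ̂–3σ̂, * = beyond 3σ̂; sign = side of CL): 1:-C, 2:-B, 3:+C, 4:+B, 5:+C, 6:+C, 7:-C, 8:-C, 9:-B, 10:+C, 11:+C, 12:+B, 13:-C, 14:-C
No rule fires across all 14 points.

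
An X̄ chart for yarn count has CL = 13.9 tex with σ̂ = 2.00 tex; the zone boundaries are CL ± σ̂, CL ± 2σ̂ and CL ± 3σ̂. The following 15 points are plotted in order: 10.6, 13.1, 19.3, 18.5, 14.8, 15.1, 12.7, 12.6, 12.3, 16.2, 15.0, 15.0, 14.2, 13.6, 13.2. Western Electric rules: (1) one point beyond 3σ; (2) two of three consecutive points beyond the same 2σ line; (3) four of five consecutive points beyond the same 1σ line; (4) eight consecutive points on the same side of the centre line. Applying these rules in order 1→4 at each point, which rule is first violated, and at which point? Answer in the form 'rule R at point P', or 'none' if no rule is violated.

rule 2 at point 4

Zone of each point (C = within 1σ̂, B = 1σ̂–2σ̂, A = 2σ̂–3σ̂, * = beyond 3σ̂; sign = side of CL): 1:-B, 2:-C, 3:+A, 4:+A, 5:+C, 6:+C, 7:-C, 8:-C, 9:-C, 10:+B, 11:+C, 12:+C, 13:+C, 14:-C, 15:-C
Rule 2 (two of three consecutive points beyond the same 2σ limit) is satisfied at point 4.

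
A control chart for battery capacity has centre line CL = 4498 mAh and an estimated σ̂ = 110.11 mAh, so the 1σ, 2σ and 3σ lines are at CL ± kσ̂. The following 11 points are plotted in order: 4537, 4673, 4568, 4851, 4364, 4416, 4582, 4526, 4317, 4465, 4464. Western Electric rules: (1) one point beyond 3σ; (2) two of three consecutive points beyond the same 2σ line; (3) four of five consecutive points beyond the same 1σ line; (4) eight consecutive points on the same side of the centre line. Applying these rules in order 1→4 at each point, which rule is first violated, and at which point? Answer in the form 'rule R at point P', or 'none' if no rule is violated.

rule 1 at point 4

Zone of each point (C = within 1σ̂, B = 1σ̂–2σ̂, A = 2σ̂–3σ̂, * = beyond 3σ̂; sign = side of CL): 1:+C, 2:+B, 3:+C, 4:+*, 5:-B, 6:-C, 7:+C, 8:+C, 9:-B, 10:-C, 11:-C
Rule 1 (one point beyond the 3σ limits) is satisfied at point 4.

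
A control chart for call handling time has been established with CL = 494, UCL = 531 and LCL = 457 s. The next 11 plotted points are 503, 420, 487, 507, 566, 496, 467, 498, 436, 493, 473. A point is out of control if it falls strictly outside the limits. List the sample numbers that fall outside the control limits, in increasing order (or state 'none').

2, 5, 9

Compare each point to [457, 531]: sample 2 = 420 < LCL; sample 5 = 566 > UCL; sample 9 = 436 < LCL.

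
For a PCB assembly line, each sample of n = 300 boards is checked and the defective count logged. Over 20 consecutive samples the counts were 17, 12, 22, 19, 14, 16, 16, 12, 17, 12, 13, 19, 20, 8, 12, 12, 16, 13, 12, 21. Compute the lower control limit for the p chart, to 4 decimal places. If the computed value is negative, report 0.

0.0126

p̄ = Σdᵢ / (k·n) = 303 / (20 × 300) = 0.05050
LCL = p̄ − 3·√(p̄(1−p̄)/n) = 0.05050 − 3 × 0.01264 = 0.01257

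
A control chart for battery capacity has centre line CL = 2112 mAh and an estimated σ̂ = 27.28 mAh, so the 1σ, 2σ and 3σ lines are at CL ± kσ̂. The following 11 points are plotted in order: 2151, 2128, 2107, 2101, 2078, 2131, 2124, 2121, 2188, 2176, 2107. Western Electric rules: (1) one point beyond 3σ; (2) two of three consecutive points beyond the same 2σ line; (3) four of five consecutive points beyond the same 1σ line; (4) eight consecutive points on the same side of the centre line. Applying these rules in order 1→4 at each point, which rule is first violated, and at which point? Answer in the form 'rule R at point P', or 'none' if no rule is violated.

rule 2 at point 10

Zone of each point (C = within 1σ̂, B = 1σ̂–2σ̂, A = 2σ̂–3σ̂, * = beyond 3σ̂; sign = side of CL): 1:+B, 2:+C, 3:-C, 4:-C, 5:-B, 6:+C, 7:+C, 8:+C, 9:+A, 10:+A, 11:-C
Rule 2 (two of three consecutive points beyond the same 2σ limit) is satisfied at point 10.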